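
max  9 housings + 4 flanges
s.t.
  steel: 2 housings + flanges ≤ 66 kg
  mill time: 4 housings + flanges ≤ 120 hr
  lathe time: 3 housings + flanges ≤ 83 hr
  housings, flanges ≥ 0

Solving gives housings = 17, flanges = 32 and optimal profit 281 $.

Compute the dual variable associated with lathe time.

At the optimum: steel uses 66 of 66 (binding); mill time uses 100 of 120 (slack = 20); lathe time uses 83 of 83 (binding).
Slack constraints have shadow price 0 (complementary slackness).
The binding rows give the dual system: 2·y_steel + 3·y_lathe time = 9 and 1·y_steel + 1·y_lathe time = 4.
This yields shadow prices y_steel = 3, y_lathe time = 1.
Shadow price of lathe time = 1.

1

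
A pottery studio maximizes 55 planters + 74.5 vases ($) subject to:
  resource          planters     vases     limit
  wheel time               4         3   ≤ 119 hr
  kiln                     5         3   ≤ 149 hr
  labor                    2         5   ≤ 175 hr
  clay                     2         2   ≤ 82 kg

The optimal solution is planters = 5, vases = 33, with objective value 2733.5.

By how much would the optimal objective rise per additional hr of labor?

At the optimum: wheel time uses 119 of 119 (binding); kiln uses 124 of 149 (slack = 25); labor uses 175 of 175 (binding); clay uses 76 of 82 (slack = 6).
Slack constraints have shadow price 0 (complementary slackness).
The binding rows give the dual system: 4·y_wheel time + 2·y_labor = 55 and 3·y_wheel time + 5·y_labor = 74.5.
→ y_wheel time = 9 and y_labor = 9.5.
Shadow price of labor = 9.5.

9.5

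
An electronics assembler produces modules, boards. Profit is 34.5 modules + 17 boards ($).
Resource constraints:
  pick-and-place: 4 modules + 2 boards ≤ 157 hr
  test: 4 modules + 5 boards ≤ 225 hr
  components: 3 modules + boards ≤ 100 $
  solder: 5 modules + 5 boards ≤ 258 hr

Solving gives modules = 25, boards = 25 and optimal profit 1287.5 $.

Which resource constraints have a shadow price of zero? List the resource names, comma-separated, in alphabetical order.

pick-and-place, solder

pick-and-place: 150/157 (slack 7)
test: 225/225 (binding)
components: 100/100 (binding)
solder: 250/258 (slack 8)
By complementary slackness, a constraint with positive slack has shadow price 0 → pick-and-place, solder.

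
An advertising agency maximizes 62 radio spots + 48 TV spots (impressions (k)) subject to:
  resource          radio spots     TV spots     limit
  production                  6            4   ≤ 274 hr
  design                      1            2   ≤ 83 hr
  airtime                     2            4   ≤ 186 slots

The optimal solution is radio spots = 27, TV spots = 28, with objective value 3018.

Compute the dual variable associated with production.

At the optimum: production uses 274 of 274 (binding); design uses 83 of 83 (binding); airtime uses 166 of 186 (slack = 20).
Since airtime is not tight, its dual is 0.
The binding rows give the dual system: 6·y_production + 1·y_design = 62 and 4·y_production + 2·y_design = 48.
→ y_production = 9.5 and y_design = 5.
Shadow price of production = 9.5.

9.5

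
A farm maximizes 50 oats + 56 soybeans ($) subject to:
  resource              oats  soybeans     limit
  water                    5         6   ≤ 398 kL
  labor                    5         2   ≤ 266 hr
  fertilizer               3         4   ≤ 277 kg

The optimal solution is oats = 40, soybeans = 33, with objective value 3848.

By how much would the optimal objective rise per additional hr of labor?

1

At the optimum: water uses 398 of 398 (binding); labor uses 266 of 266 (binding); fertilizer uses 252 of 277 (slack = 25).
Since fertilizer is not tight, its dual is 0.
Dual feasibility on the basic columns requires 5·y_water + 5·y_labor = 50, 6·y_water + 2·y_labor = 56.
This yields shadow prices y_water = 9, y_labor = 1.
Shadow price of labor = 1.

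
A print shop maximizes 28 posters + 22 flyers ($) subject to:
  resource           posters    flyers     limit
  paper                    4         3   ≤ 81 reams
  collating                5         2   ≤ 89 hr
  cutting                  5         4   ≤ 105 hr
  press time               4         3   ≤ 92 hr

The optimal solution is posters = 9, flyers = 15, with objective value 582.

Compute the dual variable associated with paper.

Check each constraint at x*: paper 81/81 (tight); collating 75/89 (slack 14); cutting 105/105 (tight); press time 81/92 (slack 11).
By complementary slackness, y = 0 for the non-binding constraints.
The binding rows give the dual system: 4·y_paper + 5·y_cutting = 28 and 3·y_paper + 4·y_cutting = 22.
Solving: y_paper = 2, y_cutting = 4.
Shadow price of paper = 2.

2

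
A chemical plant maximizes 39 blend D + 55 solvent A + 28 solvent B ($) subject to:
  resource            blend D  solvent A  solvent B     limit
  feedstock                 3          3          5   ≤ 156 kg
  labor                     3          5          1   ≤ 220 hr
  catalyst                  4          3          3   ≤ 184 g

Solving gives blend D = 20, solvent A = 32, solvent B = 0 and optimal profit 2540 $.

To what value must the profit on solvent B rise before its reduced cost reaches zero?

At the optimum: feedstock uses 156 of 156 (binding); labor uses 220 of 220 (binding); catalyst uses 176 of 184 (slack = 8).
By complementary slackness, y = 0 for the non-binding constraint.
Dual feasibility on the basic columns requires 3·y_feedstock + 3·y_labor = 39, 3·y_feedstock + 5·y_labor = 55.
→ y_feedstock = 5 and y_labor = 8.
solvent B enters the basis when its profit ≥ yᵀa₃ = 5·5 + 8·1 = 33.

33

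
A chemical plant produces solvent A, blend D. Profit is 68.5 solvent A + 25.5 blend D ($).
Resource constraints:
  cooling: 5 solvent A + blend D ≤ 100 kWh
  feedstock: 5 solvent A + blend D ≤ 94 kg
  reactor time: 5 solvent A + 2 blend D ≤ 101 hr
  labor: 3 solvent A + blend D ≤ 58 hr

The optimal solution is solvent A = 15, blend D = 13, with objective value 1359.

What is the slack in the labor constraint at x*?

labor used = 3·15 + 1·13 = 58; slack = 58 − 58 = 0.

0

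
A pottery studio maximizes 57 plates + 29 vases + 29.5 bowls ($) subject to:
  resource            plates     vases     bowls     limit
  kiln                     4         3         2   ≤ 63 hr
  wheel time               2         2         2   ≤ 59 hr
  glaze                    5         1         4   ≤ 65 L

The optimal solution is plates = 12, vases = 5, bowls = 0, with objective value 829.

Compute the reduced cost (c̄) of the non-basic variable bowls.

-6.5

Binding: kiln and glaze. Non-binding: wheel time (25 unused).
Slack constraints have shadow price 0 (complementary slackness).
Dual feasibility on the basic columns requires 4·y_kiln + 5·y_glaze = 57, 3·y_kiln + 1·y_glaze = 29.
→ y_kiln = 8 and y_glaze = 5.
Reduced cost of bowls: c₃ − yᵀa₃ = 29.5 − (8·2 + 5·4) = 29.5 − 36 = -6.5.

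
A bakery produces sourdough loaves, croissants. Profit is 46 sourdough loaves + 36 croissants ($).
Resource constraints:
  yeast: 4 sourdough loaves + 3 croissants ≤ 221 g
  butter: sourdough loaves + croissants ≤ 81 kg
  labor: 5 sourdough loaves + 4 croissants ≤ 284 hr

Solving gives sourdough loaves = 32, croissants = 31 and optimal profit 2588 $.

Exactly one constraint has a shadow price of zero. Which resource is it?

butter

yeast: 221/221 (binding)
butter: 63/81 (slack 18)
labor: 284/284 (binding)
By complementary slackness, a constraint with positive slack has shadow price 0 → butter.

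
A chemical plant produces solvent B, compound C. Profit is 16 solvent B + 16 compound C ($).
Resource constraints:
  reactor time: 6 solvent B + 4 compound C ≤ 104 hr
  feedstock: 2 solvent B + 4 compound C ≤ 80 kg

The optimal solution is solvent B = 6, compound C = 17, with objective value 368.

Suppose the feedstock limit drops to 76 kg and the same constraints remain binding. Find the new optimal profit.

360

Check each constraint at x*: reactor time 104/104 (tight); feedstock 80/80 (tight).
The binding rows give the dual system: 6·y_reactor time + 2·y_feedstock = 16 and 4·y_reactor time + 4·y_feedstock = 16.
Solving: y_reactor time = 2, y_feedstock = 2.
Δz = y_feedstock·Δb = 2 × (-4) = -8, so new z* = 368 − 8 = 360.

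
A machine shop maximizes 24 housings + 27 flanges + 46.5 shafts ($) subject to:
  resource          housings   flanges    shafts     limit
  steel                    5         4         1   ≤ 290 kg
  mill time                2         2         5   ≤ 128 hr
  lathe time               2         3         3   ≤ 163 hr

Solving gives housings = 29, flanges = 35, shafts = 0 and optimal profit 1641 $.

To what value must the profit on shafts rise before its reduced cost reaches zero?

Check each constraint at x*: steel 285/290 (slack 5); mill time 128/128 (tight); lathe time 163/163 (tight).
Slack constraints have shadow price 0 (complementary slackness).
Dual feasibility on the basic columns requires 2·y_mill time + 2·y_lathe time = 24, 2·y_mill time + 3·y_lathe time = 27.
→ y_mill time = 9 and y_lathe time = 3.
shafts enters the basis when its profit ≥ yᵀa₃ = 9·5 + 3·3 = 54.

54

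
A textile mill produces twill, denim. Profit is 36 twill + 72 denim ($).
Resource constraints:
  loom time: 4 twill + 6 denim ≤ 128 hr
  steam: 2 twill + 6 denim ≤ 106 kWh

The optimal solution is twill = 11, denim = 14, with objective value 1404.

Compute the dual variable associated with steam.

Check each constraint at x*: loom time 128/128 (tight); steam 106/106 (tight).
Dual feasibility on the basic columns requires 4·y_loom time + 2·y_steam = 36, 6·y_loom time + 6·y_steam = 72.
→ y_loom time = 6 and y_steam = 6.
Shadow price of steam = 6.

6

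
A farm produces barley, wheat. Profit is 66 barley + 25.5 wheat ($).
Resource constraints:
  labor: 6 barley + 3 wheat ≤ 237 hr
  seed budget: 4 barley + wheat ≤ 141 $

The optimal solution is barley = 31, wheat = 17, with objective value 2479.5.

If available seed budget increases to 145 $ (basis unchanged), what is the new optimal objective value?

2509.5

At the optimum: labor uses 237 of 237 (binding); seed budget uses 141 of 141 (binding).
From A_Bᵀ y = c: 6·y_labor + 4·y_seed budget = 66; 3·y_labor + 1·y_seed budget = 25.5.
This yields shadow prices y_labor = 6, y_seed budget = 7.5.
Δz = y_seed budget·Δb = 7.5 × (4) = 30, so new z* = 2479.5 + 30 = 2509.5.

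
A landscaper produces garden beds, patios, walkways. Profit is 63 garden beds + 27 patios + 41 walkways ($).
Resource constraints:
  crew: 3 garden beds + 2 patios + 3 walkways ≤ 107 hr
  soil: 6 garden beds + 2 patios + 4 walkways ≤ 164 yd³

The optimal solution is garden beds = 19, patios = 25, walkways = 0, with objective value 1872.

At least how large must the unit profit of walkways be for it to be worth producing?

At the optimum: crew uses 107 of 107 (binding); soil uses 164 of 164 (binding).
Dual feasibility on the basic columns requires 3·y_crew + 6·y_soil = 63, 2·y_crew + 2·y_soil = 27.
This yields shadow prices y_crew = 6, y_soil = 7.5.
walkways enters the basis when its profit ≥ yᵀa₃ = 6·3 + 7.5·4 = 48.

48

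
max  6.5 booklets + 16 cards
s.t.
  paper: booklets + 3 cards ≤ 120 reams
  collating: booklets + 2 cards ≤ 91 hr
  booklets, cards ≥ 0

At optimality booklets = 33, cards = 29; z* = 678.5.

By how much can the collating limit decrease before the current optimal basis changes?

Binding constraints: paper, collating. The basis is B = [[1,3],[1,2]] with det -1.
Per unit decrease in collating, x* moves by d = (-3, 1).
The basis stays optimal until booklets reaches 0; allowable decrease = 11 hr.

11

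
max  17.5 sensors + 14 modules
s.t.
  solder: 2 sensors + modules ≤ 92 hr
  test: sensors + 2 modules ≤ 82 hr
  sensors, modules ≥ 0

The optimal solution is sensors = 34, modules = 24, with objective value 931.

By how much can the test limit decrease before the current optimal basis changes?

Binding constraints: solder, test. The basis is B = [[2,1],[1,2]] with det 3.
Per unit decrease in test, x* moves by d = (0.3333, -0.6667).
The basis stays optimal until modules reaches 0; allowable decrease = 36 hr.

36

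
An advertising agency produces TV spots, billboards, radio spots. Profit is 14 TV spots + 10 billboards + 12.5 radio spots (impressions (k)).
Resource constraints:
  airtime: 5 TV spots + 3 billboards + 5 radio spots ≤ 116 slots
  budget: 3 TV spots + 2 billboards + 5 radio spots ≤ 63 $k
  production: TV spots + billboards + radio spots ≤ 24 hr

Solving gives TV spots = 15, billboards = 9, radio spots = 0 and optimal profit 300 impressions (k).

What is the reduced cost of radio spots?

At the optimum: airtime uses 102 of 116 (slack = 14); budget uses 63 of 63 (binding); production uses 24 of 24 (binding).
Slack constraints have shadow price 0 (complementary slackness).
From A_Bᵀ y = c: 3·y_budget + 1·y_production = 14; 2·y_budget + 1·y_production = 10.
→ y_budget = 4 and y_production = 2.
Reduced cost of radio spots: c₃ − yᵀa₃ = 12.5 − (4·5 + 2·1) = 12.5 − 22 = -9.5.

-9.5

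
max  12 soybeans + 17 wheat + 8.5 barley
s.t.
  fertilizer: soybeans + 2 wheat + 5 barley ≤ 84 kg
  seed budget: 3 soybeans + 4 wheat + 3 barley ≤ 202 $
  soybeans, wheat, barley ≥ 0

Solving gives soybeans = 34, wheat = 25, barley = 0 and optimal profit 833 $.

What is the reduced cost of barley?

At the optimum: fertilizer uses 84 of 84 (binding); seed budget uses 202 of 202 (binding).
From A_Bᵀ y = c: 1·y_fertilizer + 3·y_seed budget = 12; 2·y_fertilizer + 4·y_seed budget = 17.
Solving: y_fertilizer = 1.5, y_seed budget = 3.5.
Reduced cost of barley: c₃ − yᵀa₃ = 8.5 − (1.5·5 + 3.5·3) = 8.5 − 18 = -9.5.

-9.5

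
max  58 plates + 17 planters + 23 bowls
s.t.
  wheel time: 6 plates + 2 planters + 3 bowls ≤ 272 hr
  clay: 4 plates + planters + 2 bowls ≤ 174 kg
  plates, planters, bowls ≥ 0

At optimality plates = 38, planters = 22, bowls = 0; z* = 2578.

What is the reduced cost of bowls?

-6

At the optimum: wheel time uses 272 of 272 (binding); clay uses 174 of 174 (binding).
The binding rows give the dual system: 6·y_wheel time + 4·y_clay = 58 and 2·y_wheel time + 1·y_clay = 17.
→ y_wheel time = 5 and y_clay = 7.
Reduced cost of bowls: c₃ − yᵀa₃ = 23 − (5·3 + 7·2) = 23 − 29 = -6.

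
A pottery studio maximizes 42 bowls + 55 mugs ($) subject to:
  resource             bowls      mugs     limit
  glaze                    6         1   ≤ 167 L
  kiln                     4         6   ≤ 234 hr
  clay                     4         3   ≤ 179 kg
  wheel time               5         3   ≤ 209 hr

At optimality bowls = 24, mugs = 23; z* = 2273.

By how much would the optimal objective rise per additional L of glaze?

1

Check each constraint at x*: glaze 167/167 (tight); kiln 234/234 (tight); clay 165/179 (slack 14); wheel time 189/209 (slack 20).
Slack constraints have shadow price 0 (complementary slackness).
The binding rows give the dual system: 6·y_glaze + 4·y_kiln = 42 and 1·y_glaze + 6·y_kiln = 55.
This yields shadow prices y_glaze = 1, y_kiln = 9.
Shadow price of glaze = 1.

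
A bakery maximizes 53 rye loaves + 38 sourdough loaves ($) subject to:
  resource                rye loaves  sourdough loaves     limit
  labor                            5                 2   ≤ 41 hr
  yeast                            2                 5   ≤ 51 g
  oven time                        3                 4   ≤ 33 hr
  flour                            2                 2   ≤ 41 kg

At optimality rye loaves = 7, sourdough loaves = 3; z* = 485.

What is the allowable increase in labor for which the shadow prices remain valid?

14

Binding constraints: labor, oven time. The basis is B = [[5,2],[3,4]] with det 14.
Per unit increase in labor, x* moves by d = (0.2857, -0.2143).
The basis stays optimal until sourdough loaves reaches 0; allowable increase = 14 hr.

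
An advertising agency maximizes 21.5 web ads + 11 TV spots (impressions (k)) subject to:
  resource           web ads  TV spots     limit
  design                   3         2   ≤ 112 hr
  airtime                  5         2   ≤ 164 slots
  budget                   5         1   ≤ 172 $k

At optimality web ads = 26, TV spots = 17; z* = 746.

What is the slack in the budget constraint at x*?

25

budget used = 5·26 + 1·17 = 147; slack = 172 − 147 = 25.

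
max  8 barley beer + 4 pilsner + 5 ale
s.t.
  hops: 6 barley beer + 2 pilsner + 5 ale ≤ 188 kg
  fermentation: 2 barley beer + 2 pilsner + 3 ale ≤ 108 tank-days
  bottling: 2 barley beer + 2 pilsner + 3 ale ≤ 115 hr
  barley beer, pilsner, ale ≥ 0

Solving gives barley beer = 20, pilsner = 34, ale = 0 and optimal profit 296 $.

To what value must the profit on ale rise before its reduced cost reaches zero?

8

Check each constraint at x*: hops 188/188 (tight); fermentation 108/108 (tight); bottling 108/115 (slack 7).
By complementary slackness, y = 0 for the non-binding constraint.
From A_Bᵀ y = c: 6·y_hops + 2·y_fermentation = 8; 2·y_hops + 2·y_fermentation = 4.
→ y_hops = 1 and y_fermentation = 1.
ale enters the basis when its profit ≥ yᵀa₃ = 1·5 + 1·3 = 8.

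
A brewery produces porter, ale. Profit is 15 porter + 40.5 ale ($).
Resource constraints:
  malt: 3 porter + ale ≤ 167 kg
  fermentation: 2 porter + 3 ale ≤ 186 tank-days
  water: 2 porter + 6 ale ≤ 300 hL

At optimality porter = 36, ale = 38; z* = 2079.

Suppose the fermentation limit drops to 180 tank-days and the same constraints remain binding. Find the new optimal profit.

2070

Binding: fermentation and water. Non-binding: malt (21 unused).
Slack constraints have shadow price 0 (complementary slackness).
The binding rows give the dual system: 2·y_fermentation + 2·y_water = 15 and 3·y_fermentation + 6·y_water = 40.5.
This yields shadow prices y_fermentation = 1.5, y_water = 6.
Δz = y_fermentation·Δb = 1.5 × (-6) = -9, so new z* = 2079 − 9 = 2070.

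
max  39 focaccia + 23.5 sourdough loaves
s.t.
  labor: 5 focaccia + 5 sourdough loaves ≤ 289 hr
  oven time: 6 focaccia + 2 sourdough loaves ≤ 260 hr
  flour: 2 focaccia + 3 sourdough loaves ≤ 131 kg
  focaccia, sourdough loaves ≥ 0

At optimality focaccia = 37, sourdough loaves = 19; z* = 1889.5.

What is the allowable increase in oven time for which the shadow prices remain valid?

Binding constraints: oven time, flour. The basis is B = [[6,2],[2,3]] with det 14.
Per unit increase in oven time, x* moves by d = (0.2143, -0.1429).
The basis stays optimal until labor becomes binding; allowable increase = 25.2 hr.

25.2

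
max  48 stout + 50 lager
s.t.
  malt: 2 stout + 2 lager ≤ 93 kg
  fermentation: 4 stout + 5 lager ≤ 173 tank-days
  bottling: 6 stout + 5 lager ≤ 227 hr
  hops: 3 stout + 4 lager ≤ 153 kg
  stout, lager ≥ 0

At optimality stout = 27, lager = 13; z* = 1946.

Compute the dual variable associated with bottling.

At the optimum: malt uses 80 of 93 (slack = 13); fermentation uses 173 of 173 (binding); bottling uses 227 of 227 (binding); hops uses 133 of 153 (slack = 20).
Slack constraints have shadow price 0 (complementary slackness).
From A_Bᵀ y = c: 4·y_fermentation + 6·y_bottling = 48; 5·y_fermentation + 5·y_bottling = 50.
This yields shadow prices y_fermentation = 6, y_bottling = 4.
Shadow price of bottling = 4.

4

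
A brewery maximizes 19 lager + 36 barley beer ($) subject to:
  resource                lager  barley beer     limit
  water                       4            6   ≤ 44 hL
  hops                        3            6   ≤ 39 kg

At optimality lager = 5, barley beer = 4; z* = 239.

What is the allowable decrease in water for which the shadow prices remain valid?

Binding constraints: water, hops. The basis is B = [[4,6],[3,6]] with det 6.
Per unit decrease in water, x* moves by d = (-1, 0.5).
The basis stays optimal until lager reaches 0; allowable decrease = 5 hL.

5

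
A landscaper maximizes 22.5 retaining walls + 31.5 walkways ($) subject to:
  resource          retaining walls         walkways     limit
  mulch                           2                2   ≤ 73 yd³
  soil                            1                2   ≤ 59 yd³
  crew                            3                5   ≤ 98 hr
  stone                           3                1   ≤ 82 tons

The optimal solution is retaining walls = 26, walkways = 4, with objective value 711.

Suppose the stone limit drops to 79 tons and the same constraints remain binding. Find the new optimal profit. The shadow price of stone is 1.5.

706.5

Δb = -3, so new z* = 711 + (1.5)·(-3) = 711 − 4.5 = 706.5.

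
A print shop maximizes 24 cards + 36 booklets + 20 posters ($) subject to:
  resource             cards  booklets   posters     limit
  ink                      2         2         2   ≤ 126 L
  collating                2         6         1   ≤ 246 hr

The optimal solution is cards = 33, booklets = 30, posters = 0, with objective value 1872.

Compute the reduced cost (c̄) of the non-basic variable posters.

Both ink and collating are binding at x*.
The binding rows give the dual system: 2·y_ink + 2·y_collating = 24 and 2·y_ink + 6·y_collating = 36.
Solving: y_ink = 9, y_collating = 3.
Reduced cost of posters: c₃ − yᵀa₃ = 20 − (9·2 + 3·1) = 20 − 21 = -1.

-1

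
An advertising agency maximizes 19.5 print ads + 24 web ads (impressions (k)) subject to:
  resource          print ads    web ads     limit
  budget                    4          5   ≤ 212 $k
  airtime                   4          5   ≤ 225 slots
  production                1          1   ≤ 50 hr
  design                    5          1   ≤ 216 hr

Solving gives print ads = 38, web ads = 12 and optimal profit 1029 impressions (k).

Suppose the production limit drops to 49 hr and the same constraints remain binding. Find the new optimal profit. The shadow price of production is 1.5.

Δb = -1, so new z* = 1029 + (1.5)·(-1) = 1029 − 1.5 = 1027.5.

1027.5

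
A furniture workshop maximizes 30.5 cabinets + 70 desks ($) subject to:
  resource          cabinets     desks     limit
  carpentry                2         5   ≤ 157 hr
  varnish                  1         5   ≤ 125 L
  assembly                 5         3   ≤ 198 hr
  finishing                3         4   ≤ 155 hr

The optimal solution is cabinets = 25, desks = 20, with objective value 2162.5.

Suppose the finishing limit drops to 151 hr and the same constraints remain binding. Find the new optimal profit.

Check each constraint at x*: carpentry 150/157 (slack 7); varnish 125/125 (tight); assembly 185/198 (slack 13); finishing 155/155 (tight).
Slack constraints have shadow price 0 (complementary slackness).
The binding rows give the dual system: 1·y_varnish + 3·y_finishing = 30.5 and 5·y_varnish + 4·y_finishing = 70.
This yields shadow prices y_varnish = 8, y_finishing = 7.5.
Δz = y_finishing·Δb = 7.5 × (-4) = -30, so new z* = 2162.5 − 30 = 2132.5.

2132.5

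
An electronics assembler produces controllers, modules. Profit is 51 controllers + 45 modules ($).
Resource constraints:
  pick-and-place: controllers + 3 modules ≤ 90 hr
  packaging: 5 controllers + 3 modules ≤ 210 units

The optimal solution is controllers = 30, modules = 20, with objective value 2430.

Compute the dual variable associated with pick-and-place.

6

At the optimum: pick-and-place uses 90 of 90 (binding); packaging uses 210 of 210 (binding).
The binding rows give the dual system: 1·y_pick-and-place + 5·y_packaging = 51 and 3·y_pick-and-place + 3·y_packaging = 45.
This yields shadow prices y_pick-and-place = 6, y_packaging = 9.
Shadow price of pick-and-place = 6.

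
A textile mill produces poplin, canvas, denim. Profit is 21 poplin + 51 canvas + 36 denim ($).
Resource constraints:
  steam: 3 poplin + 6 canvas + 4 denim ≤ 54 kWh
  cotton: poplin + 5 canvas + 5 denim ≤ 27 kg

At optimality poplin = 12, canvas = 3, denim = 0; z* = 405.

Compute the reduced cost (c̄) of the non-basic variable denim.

-3

Both steam and cotton are binding at x*.
From A_Bᵀ y = c: 3·y_steam + 1·y_cotton = 21; 6·y_steam + 5·y_cotton = 51.
→ y_steam = 6 and y_cotton = 3.
Reduced cost of denim: c₃ − yᵀa₃ = 36 − (6·4 + 3·5) = 36 − 39 = -3.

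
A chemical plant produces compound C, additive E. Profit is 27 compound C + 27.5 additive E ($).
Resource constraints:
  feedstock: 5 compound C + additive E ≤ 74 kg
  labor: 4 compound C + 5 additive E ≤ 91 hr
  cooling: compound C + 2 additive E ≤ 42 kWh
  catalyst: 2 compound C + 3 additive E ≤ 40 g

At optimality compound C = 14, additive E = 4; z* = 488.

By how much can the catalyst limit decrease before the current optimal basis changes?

Binding constraints: feedstock, catalyst. The basis is B = [[5,1],[2,3]] with det 13.
Per unit decrease in catalyst, x* moves by d = (0.0769, -0.3846).
The basis stays optimal until additive E reaches 0; allowable decrease = 10.4 g.

10.4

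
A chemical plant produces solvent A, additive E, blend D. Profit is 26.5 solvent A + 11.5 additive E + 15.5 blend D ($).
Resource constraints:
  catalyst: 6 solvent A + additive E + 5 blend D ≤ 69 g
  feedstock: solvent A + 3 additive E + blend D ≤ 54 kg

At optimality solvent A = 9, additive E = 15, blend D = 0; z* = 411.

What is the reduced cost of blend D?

-7

Both catalyst and feedstock are binding at x*.
From A_Bᵀ y = c: 6·y_catalyst + 1·y_feedstock = 26.5; 1·y_catalyst + 3·y_feedstock = 11.5.
This yields shadow prices y_catalyst = 4, y_feedstock = 2.5.
Reduced cost of blend D: c₃ − yᵀa₃ = 15.5 − (4·5 + 2.5·1) = 15.5 − 22.5 = -7.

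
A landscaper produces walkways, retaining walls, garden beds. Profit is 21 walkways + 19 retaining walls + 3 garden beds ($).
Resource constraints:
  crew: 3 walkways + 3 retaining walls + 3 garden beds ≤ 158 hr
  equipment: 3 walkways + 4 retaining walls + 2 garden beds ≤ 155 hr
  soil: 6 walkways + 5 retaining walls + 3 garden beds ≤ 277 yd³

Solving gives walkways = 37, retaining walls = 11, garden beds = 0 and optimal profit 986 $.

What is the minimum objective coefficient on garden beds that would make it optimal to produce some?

Check each constraint at x*: crew 144/158 (slack 14); equipment 155/155 (tight); soil 277/277 (tight).
Since crew is not tight, its dual is 0.
The binding rows give the dual system: 3·y_equipment + 6·y_soil = 21 and 4·y_equipment + 5·y_soil = 19.
Solving: y_equipment = 1, y_soil = 3.
garden beds enters the basis when its profit ≥ yᵀa₃ = 1·2 + 3·3 = 11.

11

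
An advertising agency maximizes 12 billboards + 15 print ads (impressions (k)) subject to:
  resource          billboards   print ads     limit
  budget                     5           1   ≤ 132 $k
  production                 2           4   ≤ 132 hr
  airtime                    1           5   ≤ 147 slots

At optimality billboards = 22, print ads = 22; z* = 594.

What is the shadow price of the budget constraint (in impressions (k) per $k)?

1

At the optimum: budget uses 132 of 132 (binding); production uses 132 of 132 (binding); airtime uses 132 of 147 (slack = 15).
By complementary slackness, y = 0 for the non-binding constraint.
From A_Bᵀ y = c: 5·y_budget + 2·y_production = 12; 1·y_budget + 4·y_production = 15.
→ y_budget = 1 and y_production = 3.5.
Shadow price of budget = 1.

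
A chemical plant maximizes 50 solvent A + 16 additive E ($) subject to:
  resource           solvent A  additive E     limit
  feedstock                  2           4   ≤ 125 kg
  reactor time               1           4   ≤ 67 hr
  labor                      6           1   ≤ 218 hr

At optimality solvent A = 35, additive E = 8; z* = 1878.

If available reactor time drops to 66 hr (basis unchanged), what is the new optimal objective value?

Check each constraint at x*: feedstock 102/125 (slack 23); reactor time 67/67 (tight); labor 218/218 (tight).
By complementary slackness, y = 0 for the non-binding constraint.
Dual feasibility on the basic columns requires 1·y_reactor time + 6·y_labor = 50, 4·y_reactor time + 1·y_labor = 16.
→ y_reactor time = 2 and y_labor = 8.
Δz = y_reactor time·Δb = 2 × (-1) = -2, so new z* = 1878 − 2 = 1876.

1876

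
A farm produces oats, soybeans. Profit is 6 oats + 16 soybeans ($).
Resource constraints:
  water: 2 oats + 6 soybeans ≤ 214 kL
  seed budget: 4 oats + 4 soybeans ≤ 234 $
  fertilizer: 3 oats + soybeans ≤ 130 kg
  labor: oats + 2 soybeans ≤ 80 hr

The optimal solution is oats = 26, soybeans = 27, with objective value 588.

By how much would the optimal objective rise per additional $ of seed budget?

0

Binding: water and labor. Non-binding: seed budget (22 unused), fertilizer (25 unused).
Since seed budget, fertilizer are not tight, their duals are 0.
The binding rows give the dual system: 2·y_water + 1·y_labor = 6 and 6·y_water + 2·y_labor = 16.
This yields shadow prices y_water = 2, y_labor = 2.
Shadow price of seed budget = 0.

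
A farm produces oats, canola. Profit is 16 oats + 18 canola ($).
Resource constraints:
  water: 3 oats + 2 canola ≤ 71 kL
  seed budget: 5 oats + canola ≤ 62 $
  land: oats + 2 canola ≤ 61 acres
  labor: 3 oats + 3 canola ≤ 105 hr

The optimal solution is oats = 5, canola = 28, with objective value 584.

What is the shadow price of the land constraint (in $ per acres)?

Check each constraint at x*: water 71/71 (tight); seed budget 53/62 (slack 9); land 61/61 (tight); labor 99/105 (slack 6).
By complementary slackness, y = 0 for the non-binding constraints.
From A_Bᵀ y = c: 3·y_water + 1·y_land = 16; 2·y_water + 2·y_land = 18.
→ y_water = 3.5 and y_land = 5.5.
Shadow price of land = 5.5.

5.5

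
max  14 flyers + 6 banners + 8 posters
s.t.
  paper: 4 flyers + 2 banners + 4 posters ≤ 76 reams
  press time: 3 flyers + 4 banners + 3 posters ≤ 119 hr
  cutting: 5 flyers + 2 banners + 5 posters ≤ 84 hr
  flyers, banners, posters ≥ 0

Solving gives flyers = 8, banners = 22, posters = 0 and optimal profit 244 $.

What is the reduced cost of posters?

Check each constraint at x*: paper 76/76 (tight); press time 112/119 (slack 7); cutting 84/84 (tight).
By complementary slackness, y = 0 for the non-binding constraint.
Dual feasibility on the basic columns requires 4·y_paper + 5·y_cutting = 14, 2·y_paper + 2·y_cutting = 6.
→ y_paper = 1 and y_cutting = 2.
Reduced cost of posters: c₃ − yᵀa₃ = 8 − (1·4 + 2·5) = 8 − 14 = -6.

-6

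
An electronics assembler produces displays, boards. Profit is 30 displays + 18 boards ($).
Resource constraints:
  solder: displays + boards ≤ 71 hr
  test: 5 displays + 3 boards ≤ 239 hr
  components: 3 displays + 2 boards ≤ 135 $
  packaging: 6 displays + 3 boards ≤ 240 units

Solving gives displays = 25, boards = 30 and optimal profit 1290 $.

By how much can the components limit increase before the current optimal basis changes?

Binding constraints: components, packaging. The basis is B = [[3,2],[6,3]] with det -3.
Per unit increase in components, x* moves by d = (-1, 2).
The basis stays optimal until solder becomes binding; allowable increase = 16 $.

16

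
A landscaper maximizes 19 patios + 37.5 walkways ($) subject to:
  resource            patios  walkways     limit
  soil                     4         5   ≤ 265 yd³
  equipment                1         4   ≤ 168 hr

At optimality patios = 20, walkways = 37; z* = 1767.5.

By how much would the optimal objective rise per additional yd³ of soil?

Check each constraint at x*: soil 265/265 (tight); equipment 168/168 (tight).
From A_Bᵀ y = c: 4·y_soil + 1·y_equipment = 19; 5·y_soil + 4·y_equipment = 37.5.
→ y_soil = 3.5 and y_equipment = 5.
Shadow price of soil = 3.5.

3.5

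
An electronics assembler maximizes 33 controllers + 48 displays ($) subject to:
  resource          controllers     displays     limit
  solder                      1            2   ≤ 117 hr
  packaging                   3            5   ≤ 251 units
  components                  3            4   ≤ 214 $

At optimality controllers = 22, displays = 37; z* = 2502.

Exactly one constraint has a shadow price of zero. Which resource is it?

solder: 96/117 (slack 21)
packaging: 251/251 (binding)
components: 214/214 (binding)
By complementary slackness, a constraint with positive slack has shadow price 0 → solder.

solder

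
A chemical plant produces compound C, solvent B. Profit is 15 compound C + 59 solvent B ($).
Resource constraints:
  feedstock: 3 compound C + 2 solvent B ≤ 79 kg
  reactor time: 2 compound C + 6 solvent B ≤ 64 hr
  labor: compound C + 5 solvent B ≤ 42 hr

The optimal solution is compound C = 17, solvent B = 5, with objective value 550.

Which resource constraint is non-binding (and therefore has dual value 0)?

feedstock

feedstock: 61/79 (slack 18)
reactor time: 64/64 (binding)
labor: 42/42 (binding)
By complementary slackness, a constraint with positive slack has shadow price 0 → feedstock.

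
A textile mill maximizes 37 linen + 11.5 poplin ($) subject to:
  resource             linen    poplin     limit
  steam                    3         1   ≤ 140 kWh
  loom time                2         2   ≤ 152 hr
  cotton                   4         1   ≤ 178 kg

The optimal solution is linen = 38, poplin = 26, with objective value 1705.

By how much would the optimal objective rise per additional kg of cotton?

Check each constraint at x*: steam 140/140 (tight); loom time 128/152 (slack 24); cotton 178/178 (tight).
Slack constraints have shadow price 0 (complementary slackness).
Dual feasibility on the basic columns requires 3·y_steam + 4·y_cotton = 37, 1·y_steam + 1·y_cotton = 11.5.
→ y_steam = 9 and y_cotton = 2.5.
Shadow price of cotton = 2.5.

2.5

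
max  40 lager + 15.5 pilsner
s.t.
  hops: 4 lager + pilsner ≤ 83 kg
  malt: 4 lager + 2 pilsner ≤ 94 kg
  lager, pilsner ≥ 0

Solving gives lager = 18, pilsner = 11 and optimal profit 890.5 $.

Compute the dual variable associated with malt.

5.5

Check each constraint at x*: hops 83/83 (tight); malt 94/94 (tight).
From A_Bᵀ y = c: 4·y_hops + 4·y_malt = 40; 1·y_hops + 2·y_malt = 15.5.
This yields shadow prices y_hops = 4.5, y_malt = 5.5.
Shadow price of malt = 5.5.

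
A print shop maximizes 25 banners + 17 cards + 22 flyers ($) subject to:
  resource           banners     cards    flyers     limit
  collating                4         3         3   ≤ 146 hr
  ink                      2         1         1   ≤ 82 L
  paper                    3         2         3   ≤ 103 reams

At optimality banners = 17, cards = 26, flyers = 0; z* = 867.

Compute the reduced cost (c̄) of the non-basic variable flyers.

At the optimum: collating uses 146 of 146 (binding); ink uses 60 of 82 (slack = 22); paper uses 103 of 103 (binding).
Slack constraints have shadow price 0 (complementary slackness).
From A_Bᵀ y = c: 4·y_collating + 3·y_paper = 25; 3·y_collating + 2·y_paper = 17.
Solving: y_collating = 1, y_paper = 7.
Reduced cost of flyers: c₃ − yᵀa₃ = 22 − (1·3 + 7·3) = 22 − 24 = -2.

-2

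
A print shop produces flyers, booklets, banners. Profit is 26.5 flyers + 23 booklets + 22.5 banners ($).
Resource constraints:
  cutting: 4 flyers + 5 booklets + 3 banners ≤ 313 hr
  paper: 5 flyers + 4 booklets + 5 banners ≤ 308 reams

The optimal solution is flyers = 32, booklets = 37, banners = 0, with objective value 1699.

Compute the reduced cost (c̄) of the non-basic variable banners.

-3

At the optimum: cutting uses 313 of 313 (binding); paper uses 308 of 308 (binding).
Dual feasibility on the basic columns requires 4·y_cutting + 5·y_paper = 26.5, 5·y_cutting + 4·y_paper = 23.
Solving: y_cutting = 1, y_paper = 4.5.
Reduced cost of banners: c₃ − yᵀa₃ = 22.5 − (1·3 + 4.5·5) = 22.5 − 25.5 = -3.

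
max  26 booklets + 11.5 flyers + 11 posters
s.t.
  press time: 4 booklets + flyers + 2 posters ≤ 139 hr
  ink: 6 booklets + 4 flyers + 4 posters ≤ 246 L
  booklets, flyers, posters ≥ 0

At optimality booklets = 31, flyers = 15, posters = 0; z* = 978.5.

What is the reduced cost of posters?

-4

At the optimum: press time uses 139 of 139 (binding); ink uses 246 of 246 (binding).
From A_Bᵀ y = c: 4·y_press time + 6·y_ink = 26; 1·y_press time + 4·y_ink = 11.5.
Solving: y_press time = 3.5, y_ink = 2.
Reduced cost of posters: c₃ − yᵀa₃ = 11 − (3.5·2 + 2·4) = 11 − 15 = -4.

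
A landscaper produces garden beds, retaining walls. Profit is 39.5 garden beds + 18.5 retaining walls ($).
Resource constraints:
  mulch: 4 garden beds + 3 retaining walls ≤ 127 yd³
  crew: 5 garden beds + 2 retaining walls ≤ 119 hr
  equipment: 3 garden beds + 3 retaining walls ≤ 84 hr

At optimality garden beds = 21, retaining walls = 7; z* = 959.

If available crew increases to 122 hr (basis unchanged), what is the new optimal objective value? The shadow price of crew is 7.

Δb = 3, so new z* = 959 + (7)·(3) = 959 + 21 = 980.

980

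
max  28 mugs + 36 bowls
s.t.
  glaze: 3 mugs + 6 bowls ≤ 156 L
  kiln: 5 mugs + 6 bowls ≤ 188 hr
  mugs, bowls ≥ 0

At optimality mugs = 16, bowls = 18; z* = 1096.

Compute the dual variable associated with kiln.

5

Both glaze and kiln are binding at x*.
From A_Bᵀ y = c: 3·y_glaze + 5·y_kiln = 28; 6·y_glaze + 6·y_kiln = 36.
This yields shadow prices y_glaze = 1, y_kiln = 5.
Shadow price of kiln = 5.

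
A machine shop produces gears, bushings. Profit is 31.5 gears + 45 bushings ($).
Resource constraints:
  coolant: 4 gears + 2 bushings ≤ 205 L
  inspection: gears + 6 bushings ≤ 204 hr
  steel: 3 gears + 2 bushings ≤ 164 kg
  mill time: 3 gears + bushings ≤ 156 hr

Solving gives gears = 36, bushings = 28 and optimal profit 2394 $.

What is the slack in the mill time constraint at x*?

20

mill time used = 3·36 + 1·28 = 136; slack = 156 − 136 = 20.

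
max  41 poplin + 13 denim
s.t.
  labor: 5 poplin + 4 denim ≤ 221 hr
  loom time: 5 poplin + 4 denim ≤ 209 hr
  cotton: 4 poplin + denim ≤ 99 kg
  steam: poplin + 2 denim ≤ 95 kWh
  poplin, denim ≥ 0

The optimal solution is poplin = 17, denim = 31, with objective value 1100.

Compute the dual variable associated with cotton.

9

At the optimum: labor uses 209 of 221 (slack = 12); loom time uses 209 of 209 (binding); cotton uses 99 of 99 (binding); steam uses 79 of 95 (slack = 16).
Since labor, steam are not tight, their duals are 0.
Dual feasibility on the basic columns requires 5·y_loom time + 4·y_cotton = 41, 4·y_loom time + 1·y_cotton = 13.
Solving: y_loom time = 1, y_cotton = 9.
Shadow price of cotton = 9.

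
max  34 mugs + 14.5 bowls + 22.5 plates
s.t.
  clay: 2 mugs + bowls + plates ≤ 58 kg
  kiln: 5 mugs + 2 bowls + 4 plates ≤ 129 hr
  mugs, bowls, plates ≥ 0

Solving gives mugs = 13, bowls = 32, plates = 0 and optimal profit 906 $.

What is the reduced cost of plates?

-2

Both clay and kiln are binding at x*.
From A_Bᵀ y = c: 2·y_clay + 5·y_kiln = 34; 1·y_clay + 2·y_kiln = 14.5.
→ y_clay = 4.5 and y_kiln = 5.
Reduced cost of plates: c₃ − yᵀa₃ = 22.5 − (4.5·1 + 5·4) = 22.5 − 24.5 = -2.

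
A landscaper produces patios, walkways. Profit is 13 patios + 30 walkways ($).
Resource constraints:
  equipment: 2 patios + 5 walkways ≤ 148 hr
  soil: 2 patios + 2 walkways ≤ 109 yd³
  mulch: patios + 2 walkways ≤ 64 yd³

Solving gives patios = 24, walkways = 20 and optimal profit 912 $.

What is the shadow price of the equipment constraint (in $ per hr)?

At the optimum: equipment uses 148 of 148 (binding); soil uses 88 of 109 (slack = 21); mulch uses 64 of 64 (binding).
By complementary slackness, y = 0 for the non-binding constraint.
The binding rows give the dual system: 2·y_equipment + 1·y_mulch = 13 and 5·y_equipment + 2·y_mulch = 30.
→ y_equipment = 4 and y_mulch = 5.
Shadow price of equipment = 4.

4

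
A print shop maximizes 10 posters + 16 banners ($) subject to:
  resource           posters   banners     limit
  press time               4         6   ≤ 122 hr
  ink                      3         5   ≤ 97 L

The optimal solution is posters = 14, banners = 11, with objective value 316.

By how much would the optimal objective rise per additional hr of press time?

Check each constraint at x*: press time 122/122 (tight); ink 97/97 (tight).
Dual feasibility on the basic columns requires 4·y_press time + 3·y_ink = 10, 6·y_press time + 5·y_ink = 16.
This yields shadow prices y_press time = 1, y_ink = 2.
Shadow price of press time = 1.

1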